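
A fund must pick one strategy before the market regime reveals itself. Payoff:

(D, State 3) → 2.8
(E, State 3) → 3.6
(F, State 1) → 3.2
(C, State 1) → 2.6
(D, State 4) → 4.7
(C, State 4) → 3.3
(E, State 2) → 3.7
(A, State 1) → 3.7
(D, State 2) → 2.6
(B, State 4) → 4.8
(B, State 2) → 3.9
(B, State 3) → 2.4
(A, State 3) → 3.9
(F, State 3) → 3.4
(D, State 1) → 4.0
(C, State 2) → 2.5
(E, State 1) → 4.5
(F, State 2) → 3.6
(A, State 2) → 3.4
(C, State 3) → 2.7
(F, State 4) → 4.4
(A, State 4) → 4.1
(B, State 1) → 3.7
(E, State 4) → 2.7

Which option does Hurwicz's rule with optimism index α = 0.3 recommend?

A

A: 0.3·4.1 + 0.7·3.4 = 3.61
B: 0.3·4.8 + 0.7·2.4 = 3.12
C: 0.3·3.3 + 0.7·2.5 = 2.74
D: 0.3·4.7 + 0.7·2.6 = 3.23
E: 0.3·4.5 + 0.7·2.7 = 3.24
F: 0.3·4.4 + 0.7·3.2 = 3.56
Highest Hurwicz score = 3.61 → A.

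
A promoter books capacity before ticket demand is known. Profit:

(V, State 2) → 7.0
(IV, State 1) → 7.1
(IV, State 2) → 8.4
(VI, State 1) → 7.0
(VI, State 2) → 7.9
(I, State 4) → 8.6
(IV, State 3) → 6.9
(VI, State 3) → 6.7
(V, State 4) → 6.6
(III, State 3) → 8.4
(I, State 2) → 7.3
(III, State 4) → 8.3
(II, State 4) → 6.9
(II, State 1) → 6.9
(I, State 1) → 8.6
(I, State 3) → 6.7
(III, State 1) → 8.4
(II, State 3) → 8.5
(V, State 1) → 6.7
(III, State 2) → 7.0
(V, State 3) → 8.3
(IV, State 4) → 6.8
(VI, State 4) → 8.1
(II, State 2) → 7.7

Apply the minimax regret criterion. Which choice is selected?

III

Column bests: State 1=8.6, State 2=8.4, State 3=8.5, State 4=8.6.
I regrets: 0.0, 1.1, 1.8, 0.0 → max 1.8
II regrets: 1.7, 0.7, 0.0, 1.7 → max 1.7
III regrets: 0.2, 1.4, 0.1, 0.3 → max 1.4
IV regrets: 1.5, 0.0, 1.6, 1.8 → max 1.8
V regrets: 1.9, 1.4, 0.2, 2.0 → max 2.0
VI regrets: 1.6, 0.5, 1.8, 0.5 → max 1.8
Smallest max regret = 1.4 → III.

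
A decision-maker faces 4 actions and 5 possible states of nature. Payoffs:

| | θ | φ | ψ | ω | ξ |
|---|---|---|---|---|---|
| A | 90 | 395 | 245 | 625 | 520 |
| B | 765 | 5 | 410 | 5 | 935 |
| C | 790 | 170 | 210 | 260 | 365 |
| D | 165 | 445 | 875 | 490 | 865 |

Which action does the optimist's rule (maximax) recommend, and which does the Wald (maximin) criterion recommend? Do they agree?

maximax → B; maximin → C (disagree)

Row maxima: A=625, B=935, C=790, D=875
Best best-case = 935 → B.
Row minima: A=90, B=5, C=170, D=165
Best worst-case = 170 → C.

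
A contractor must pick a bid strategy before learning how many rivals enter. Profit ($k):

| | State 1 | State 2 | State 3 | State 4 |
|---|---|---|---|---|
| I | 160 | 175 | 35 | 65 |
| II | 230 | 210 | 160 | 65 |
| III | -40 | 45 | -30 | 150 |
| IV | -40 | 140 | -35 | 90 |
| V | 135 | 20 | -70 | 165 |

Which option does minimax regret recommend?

Column bests: State 1=230, State 2=210, State 3=160, State 4=165.
I regrets: 70, 35, 125, 100 → max 125
II regrets: 0, 0, 0, 100 → max 100
III regrets: 270, 165, 190, 15 → max 270
IV regrets: 270, 70, 195, 75 → max 270
V regrets: 95, 190, 230, 0 → max 230
Smallest max regret = 100 → II.

II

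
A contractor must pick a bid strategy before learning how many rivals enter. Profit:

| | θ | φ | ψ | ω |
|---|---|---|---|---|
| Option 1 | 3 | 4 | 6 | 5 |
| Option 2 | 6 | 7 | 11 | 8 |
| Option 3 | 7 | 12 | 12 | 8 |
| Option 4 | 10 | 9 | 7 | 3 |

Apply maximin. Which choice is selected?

Option 3

Row minima: Option 1=3, Option 2=6, Option 3=7, Option 4=3
Best worst-case = 7 → Option 3.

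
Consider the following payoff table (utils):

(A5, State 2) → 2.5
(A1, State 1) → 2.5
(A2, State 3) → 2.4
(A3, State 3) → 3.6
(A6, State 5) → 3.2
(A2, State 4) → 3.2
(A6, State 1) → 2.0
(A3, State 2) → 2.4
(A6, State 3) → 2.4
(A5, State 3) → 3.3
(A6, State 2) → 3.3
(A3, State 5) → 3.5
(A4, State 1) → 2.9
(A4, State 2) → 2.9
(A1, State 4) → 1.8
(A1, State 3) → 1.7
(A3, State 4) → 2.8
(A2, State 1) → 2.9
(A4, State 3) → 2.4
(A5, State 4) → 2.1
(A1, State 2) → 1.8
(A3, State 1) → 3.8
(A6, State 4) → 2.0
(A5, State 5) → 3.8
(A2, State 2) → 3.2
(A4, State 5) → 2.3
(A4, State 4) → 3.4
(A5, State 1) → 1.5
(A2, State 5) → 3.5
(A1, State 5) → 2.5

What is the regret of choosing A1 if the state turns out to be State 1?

Best payoff under State 1 is 3.8.
Regret = 3.8 − 2.5 = 1.3.

1.3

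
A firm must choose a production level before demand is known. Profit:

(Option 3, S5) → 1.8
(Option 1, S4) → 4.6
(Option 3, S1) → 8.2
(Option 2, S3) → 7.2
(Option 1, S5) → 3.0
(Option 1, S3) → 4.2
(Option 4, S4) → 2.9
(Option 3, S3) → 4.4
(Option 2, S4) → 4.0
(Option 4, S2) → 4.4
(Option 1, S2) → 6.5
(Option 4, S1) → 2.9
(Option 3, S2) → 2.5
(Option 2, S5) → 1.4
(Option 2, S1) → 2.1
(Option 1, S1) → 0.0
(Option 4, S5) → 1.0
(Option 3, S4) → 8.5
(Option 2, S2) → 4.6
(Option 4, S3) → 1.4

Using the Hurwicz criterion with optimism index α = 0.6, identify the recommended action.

Option 1: 0.6·6.5 + 0.4·0.0 = 3.9
Option 2: 0.6·7.2 + 0.4·1.4 = 4.88
Option 3: 0.6·8.5 + 0.4·1.8 = 5.82
Option 4: 0.6·4.4 + 0.4·1.0 = 3.04
Highest Hurwicz score = 5.82 → Option 3.

Option 3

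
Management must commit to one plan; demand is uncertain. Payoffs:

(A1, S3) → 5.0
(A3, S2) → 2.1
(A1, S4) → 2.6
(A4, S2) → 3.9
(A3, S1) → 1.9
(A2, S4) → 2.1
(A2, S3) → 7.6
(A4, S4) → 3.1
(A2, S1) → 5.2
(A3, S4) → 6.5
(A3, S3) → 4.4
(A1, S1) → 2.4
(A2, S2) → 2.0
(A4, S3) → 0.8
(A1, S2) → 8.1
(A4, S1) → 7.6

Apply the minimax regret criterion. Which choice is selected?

Column bests: S1=7.6, S2=8.1, S3=7.6, S4=6.5.
A1 regrets: 5.2, 0.0, 2.6, 3.9 → max 5.2
A2 regrets: 2.4, 6.1, 0.0, 4.4 → max 6.1
A3 regrets: 5.7, 6.0, 3.2, 0.0 → max 6.0
A4 regrets: 0.0, 4.2, 6.8, 3.4 → max 6.8
Smallest max regret = 5.2 → A1.

A1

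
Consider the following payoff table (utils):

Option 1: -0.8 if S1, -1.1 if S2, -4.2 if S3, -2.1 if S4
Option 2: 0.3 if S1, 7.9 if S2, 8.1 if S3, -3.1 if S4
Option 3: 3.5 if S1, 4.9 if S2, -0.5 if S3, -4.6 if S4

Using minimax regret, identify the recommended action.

Option 2

Column bests: S1=3.5, S2=7.9, S3=8.1, S4=-2.1.
Option 1 regrets: 4.3, 9.0, 12.3, 0.0 → max 12.3
Option 2 regrets: 3.2, 0.0, 0.0, 1.0 → max 3.2
Option 3 regrets: 0.0, 3.0, 8.6, 2.5 → max 8.6
Smallest max regret = 3.2 → Option 2.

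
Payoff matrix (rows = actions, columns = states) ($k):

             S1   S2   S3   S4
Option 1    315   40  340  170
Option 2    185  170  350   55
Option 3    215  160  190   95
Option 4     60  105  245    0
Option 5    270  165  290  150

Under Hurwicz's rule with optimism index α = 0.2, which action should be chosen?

Option 5

Option 1: 0.2·340 + 0.8·40 = 100
Option 2: 0.2·350 + 0.8·55 = 114
Option 3: 0.2·215 + 0.8·95 = 119
Option 4: 0.2·245 + 0.8·0 = 49
Option 5: 0.2·290 + 0.8·150 = 178
Highest Hurwicz score = 178 → Option 5.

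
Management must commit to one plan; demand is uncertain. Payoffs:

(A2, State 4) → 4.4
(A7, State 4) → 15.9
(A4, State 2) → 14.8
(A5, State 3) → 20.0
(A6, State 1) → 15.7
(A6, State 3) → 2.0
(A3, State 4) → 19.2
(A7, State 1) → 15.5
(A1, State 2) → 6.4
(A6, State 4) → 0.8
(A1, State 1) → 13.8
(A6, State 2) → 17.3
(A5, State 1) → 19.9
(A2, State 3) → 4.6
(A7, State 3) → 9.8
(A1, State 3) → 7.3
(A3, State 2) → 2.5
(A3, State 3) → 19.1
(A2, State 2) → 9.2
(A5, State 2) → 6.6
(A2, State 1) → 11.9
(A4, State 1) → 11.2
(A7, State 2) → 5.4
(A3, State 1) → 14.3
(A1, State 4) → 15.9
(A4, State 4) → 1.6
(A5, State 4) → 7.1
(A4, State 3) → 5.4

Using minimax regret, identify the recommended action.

Column bests: State 1=19.9, State 2=17.3, State 3=20.0, State 4=19.2.
A1 regrets: 6.1, 10.9, 12.7, 3.3 → max 12.7
A2 regrets: 8.0, 8.1, 15.4, 14.8 → max 15.4
A3 regrets: 5.6, 14.8, 0.9, 0.0 → max 14.8
A4 regrets: 8.7, 2.5, 14.6, 17.6 → max 17.6
A5 regrets: 0.0, 10.7, 0.0, 12.1 → max 12.1
A6 regrets: 4.2, 0.0, 18.0, 18.4 → max 18.4
A7 regrets: 4.4, 11.9, 10.2, 3.3 → max 11.9
Smallest max regret = 11.9 → A7.

A7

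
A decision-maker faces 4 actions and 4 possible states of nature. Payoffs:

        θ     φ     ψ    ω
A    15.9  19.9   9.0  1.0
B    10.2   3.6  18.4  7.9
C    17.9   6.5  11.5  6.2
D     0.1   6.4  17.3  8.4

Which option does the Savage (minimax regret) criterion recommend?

Column bests: θ=17.9, φ=19.9, ψ=18.4, ω=8.4.
A regrets: 2.0, 0.0, 9.4, 7.4 → max 9.4
B regrets: 7.7, 16.3, 0.0, 0.5 → max 16.3
C regrets: 0.0, 13.4, 6.9, 2.2 → max 13.4
D regrets: 17.8, 13.5, 1.1, 0.0 → max 17.8
Smallest max regret = 9.4 → A.

A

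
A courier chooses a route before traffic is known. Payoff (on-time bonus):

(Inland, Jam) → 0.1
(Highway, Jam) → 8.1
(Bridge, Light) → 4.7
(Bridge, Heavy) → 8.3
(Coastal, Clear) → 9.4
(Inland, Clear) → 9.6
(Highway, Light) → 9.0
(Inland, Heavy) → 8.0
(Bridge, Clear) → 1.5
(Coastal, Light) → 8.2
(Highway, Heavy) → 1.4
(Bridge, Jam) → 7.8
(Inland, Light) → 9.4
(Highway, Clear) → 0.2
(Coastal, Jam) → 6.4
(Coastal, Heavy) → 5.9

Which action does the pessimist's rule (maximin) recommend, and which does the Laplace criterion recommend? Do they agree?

Row minima: Highway=0.2, Coastal=5.9, Bridge=1.5, Inland=0.1
Best worst-case = 5.9 → Coastal.
Row averages: Highway=4.675, Coastal=7.475, Bridge=5.575, Inland=6.775
Highest average = 7.475 → Coastal.

maximin → Coastal; laplace → Coastal (agree)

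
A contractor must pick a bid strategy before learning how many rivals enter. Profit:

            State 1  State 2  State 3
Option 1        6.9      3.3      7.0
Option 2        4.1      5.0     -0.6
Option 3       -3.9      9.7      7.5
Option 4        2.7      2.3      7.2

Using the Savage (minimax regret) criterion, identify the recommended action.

Option 1

Column bests: State 1=6.9, State 2=9.7, State 3=7.5.
Option 1 regrets: 0.0, 6.4, 0.5 → max 6.4
Option 2 regrets: 2.8, 4.7, 8.1 → max 8.1
Option 3 regrets: 10.8, 0.0, 0.0 → max 10.8
Option 4 regrets: 4.2, 7.4, 0.3 → max 7.4
Smallest max regret = 6.4 → Option 1.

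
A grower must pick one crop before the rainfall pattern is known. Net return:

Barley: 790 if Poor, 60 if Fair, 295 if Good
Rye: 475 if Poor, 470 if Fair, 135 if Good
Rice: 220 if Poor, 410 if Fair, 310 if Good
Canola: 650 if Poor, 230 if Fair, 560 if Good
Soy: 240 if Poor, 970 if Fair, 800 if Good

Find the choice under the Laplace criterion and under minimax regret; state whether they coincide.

Row averages: Barley=1145/3, Rye=360, Rice=940/3, Canola=480, Soy=670
Highest average = 670 → Soy.
Column bests: Poor=790, Fair=970, Good=800.
Barley regrets: 0, 910, 505 → max 910
Rye regrets: 315, 500, 665 → max 665
Rice regrets: 570, 560, 490 → max 570
Canola regrets: 140, 740, 240 → max 740
Soy regrets: 550, 0, 0 → max 550
Smallest max regret = 550 → Soy.

laplace → Soy; minimax regret → Soy (agree)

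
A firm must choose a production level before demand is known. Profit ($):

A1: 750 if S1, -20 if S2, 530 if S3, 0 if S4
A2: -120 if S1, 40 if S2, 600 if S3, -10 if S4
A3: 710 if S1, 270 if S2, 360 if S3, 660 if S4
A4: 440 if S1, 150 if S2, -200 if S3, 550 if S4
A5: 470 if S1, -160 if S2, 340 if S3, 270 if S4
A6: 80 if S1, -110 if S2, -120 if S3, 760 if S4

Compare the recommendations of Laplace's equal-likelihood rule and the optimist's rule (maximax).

Row averages: A1=315, A2=127.5, A3=500, A4=235, A5=230, A6=152.5
Highest average = 500 → A3.
Row maxima: A1=750, A2=600, A3=710, A4=550, A5=470, A6=760
Best best-case = 760 → A6.

laplace → A3; maximax → A6 (disagree)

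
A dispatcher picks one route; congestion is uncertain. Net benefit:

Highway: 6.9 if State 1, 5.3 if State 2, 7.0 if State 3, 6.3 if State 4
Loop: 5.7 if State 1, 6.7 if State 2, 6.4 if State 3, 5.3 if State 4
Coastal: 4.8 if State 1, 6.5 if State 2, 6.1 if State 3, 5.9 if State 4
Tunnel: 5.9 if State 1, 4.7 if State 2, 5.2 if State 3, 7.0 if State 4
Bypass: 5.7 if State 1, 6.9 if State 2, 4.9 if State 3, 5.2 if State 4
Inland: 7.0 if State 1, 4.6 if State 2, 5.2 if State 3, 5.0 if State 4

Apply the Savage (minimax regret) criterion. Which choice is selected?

Highway

Column bests: State 1=7.0, State 2=6.9, State 3=7.0, State 4=7.0.
Highway regrets: 0.1, 1.6, 0.0, 0.7 → max 1.6
Loop regrets: 1.3, 0.2, 0.6, 1.7 → max 1.7
Coastal regrets: 2.2, 0.4, 0.9, 1.1 → max 2.2
Tunnel regrets: 1.1, 2.2, 1.8, 0.0 → max 2.2
Bypass regrets: 1.3, 0.0, 2.1, 1.8 → max 2.1
Inland regrets: 0.0, 2.3, 1.8, 2.0 → max 2.3
Smallest max regret = 1.6 → Highway.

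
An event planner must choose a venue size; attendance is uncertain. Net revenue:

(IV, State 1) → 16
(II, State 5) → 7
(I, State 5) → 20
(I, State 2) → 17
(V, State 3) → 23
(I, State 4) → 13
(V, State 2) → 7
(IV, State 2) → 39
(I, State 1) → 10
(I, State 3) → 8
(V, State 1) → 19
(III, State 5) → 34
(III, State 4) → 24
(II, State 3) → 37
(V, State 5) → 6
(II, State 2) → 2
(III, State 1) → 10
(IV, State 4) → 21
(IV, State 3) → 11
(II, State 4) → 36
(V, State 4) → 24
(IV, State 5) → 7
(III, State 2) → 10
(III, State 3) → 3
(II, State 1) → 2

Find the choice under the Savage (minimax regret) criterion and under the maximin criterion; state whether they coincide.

minimax regret → IV; maximin → I (disagree)

Column bests: State 1=19, State 2=39, State 3=37, State 4=36, State 5=34.
I regrets: 9, 22, 29, 23, 14 → max 29
II regrets: 17, 37, 0, 0, 27 → max 37
III regrets: 9, 29, 34, 12, 0 → max 34
IV regrets: 3, 0, 26, 15, 27 → max 27
V regrets: 0, 32, 14, 12, 28 → max 32
Smallest max regret = 27 → IV.
Row minima: I=8, II=2, III=3, IV=7, V=6
Best worst-case = 8 → I.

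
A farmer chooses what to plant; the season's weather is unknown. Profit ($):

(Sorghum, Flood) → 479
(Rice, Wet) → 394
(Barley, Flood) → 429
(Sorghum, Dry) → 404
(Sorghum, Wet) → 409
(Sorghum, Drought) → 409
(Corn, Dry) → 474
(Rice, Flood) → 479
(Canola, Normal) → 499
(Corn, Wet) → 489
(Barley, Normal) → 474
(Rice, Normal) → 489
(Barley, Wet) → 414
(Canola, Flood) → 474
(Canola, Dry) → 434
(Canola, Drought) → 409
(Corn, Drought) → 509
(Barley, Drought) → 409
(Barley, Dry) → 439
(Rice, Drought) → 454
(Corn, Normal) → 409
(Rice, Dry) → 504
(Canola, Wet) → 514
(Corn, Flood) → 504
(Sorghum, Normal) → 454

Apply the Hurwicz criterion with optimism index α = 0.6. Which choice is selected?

Sorghum: 0.6·479 + 0.4·404 = 449
Canola: 0.6·514 + 0.4·409 = 472
Corn: 0.6·509 + 0.4·409 = 469
Barley: 0.6·474 + 0.4·409 = 448
Rice: 0.6·504 + 0.4·394 = 460
Highest Hurwicz score = 472 → Canola.

Canola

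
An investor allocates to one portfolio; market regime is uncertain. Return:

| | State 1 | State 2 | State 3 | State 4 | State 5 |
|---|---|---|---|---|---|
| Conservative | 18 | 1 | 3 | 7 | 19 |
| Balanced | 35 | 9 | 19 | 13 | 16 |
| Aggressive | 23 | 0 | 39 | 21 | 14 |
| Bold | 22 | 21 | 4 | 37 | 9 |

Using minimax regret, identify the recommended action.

Column bests: State 1=35, State 2=21, State 3=39, State 4=37, State 5=19.
Conservative regrets: 17, 20, 36, 30, 0 → max 36
Balanced regrets: 0, 12, 20, 24, 3 → max 24
Aggressive regrets: 12, 21, 0, 16, 5 → max 21
Bold regrets: 13, 0, 35, 0, 10 → max 35
Smallest max regret = 21 → Aggressive.

Aggressive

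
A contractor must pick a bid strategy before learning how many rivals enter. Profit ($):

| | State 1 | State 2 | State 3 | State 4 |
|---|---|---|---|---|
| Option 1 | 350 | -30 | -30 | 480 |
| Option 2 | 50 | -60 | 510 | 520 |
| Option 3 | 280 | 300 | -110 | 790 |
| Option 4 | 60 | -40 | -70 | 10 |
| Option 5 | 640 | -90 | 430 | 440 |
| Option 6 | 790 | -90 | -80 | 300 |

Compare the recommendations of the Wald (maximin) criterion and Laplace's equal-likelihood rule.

maximin → Option 1; laplace → Option 5 (disagree)

Row minima: Option 1=-30, Option 2=-60, Option 3=-110, Option 4=-70, Option 5=-90, Option 6=-90
Best worst-case = -30 → Option 1.
Row averages: Option 1=192.5, Option 2=255, Option 3=315, Option 4=-10, Option 5=355, Option 6=230
Highest average = 355 → Option 5.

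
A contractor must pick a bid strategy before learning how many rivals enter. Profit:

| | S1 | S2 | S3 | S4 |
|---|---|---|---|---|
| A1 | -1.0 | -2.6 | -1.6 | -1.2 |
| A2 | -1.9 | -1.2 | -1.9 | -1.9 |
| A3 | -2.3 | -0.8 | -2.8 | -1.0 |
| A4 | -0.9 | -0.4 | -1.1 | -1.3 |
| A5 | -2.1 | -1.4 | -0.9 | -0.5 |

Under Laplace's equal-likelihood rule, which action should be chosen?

A4

Row averages: A1=-1.6, A2=-1.725, A3=-1.725, A4=-0.925, A5=-1.225
Highest average = -0.925 → A4.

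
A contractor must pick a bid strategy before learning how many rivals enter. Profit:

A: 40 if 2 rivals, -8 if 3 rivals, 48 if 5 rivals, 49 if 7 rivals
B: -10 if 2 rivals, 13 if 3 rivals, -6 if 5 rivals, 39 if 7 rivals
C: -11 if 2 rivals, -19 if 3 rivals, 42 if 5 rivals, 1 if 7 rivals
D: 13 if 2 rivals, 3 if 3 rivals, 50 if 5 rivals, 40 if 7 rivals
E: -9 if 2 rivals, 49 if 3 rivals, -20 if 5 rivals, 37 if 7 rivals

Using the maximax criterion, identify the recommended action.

Row maxima: A=49, B=39, C=42, D=50, E=49
Best best-case = 50 → D.

D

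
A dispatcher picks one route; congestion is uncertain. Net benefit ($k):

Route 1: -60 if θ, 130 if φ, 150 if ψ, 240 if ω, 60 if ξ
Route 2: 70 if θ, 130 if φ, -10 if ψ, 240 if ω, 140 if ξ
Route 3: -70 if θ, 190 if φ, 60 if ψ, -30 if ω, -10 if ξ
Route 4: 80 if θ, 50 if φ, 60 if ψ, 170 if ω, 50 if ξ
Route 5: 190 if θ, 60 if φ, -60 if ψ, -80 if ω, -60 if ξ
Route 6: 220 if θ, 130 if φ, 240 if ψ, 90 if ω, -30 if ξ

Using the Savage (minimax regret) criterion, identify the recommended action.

Route 6

Column bests: θ=220, φ=190, ψ=240, ω=240, ξ=140.
Route 1 regrets: 280, 60, 90, 0, 80 → max 280
Route 2 regrets: 150, 60, 250, 0, 0 → max 250
Route 3 regrets: 290, 0, 180, 270, 150 → max 290
Route 4 regrets: 140, 140, 180, 70, 90 → max 180
Route 5 regrets: 30, 130, 300, 320, 200 → max 320
Route 6 regrets: 0, 60, 0, 150, 170 → max 170
Smallest max regret = 170 → Route 6.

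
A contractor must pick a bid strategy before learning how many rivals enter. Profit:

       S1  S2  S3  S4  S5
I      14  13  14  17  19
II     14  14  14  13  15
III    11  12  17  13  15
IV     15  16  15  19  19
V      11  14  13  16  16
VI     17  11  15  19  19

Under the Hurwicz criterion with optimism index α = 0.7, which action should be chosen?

I: 0.7·19 + 0.3·13 = 17.2
II: 0.7·15 + 0.3·13 = 14.4
III: 0.7·17 + 0.3·11 = 15.2
IV: 0.7·19 + 0.3·15 = 17.8
V: 0.7·16 + 0.3·11 = 14.5
VI: 0.7·19 + 0.3·11 = 16.6
Highest Hurwicz score = 17.8 → IV.

IV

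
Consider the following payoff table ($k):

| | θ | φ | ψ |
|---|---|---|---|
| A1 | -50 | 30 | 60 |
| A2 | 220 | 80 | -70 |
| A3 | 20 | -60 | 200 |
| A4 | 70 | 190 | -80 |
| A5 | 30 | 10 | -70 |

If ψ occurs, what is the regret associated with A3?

0

Best payoff under ψ is 200.
Regret = 200 − 200 = 0.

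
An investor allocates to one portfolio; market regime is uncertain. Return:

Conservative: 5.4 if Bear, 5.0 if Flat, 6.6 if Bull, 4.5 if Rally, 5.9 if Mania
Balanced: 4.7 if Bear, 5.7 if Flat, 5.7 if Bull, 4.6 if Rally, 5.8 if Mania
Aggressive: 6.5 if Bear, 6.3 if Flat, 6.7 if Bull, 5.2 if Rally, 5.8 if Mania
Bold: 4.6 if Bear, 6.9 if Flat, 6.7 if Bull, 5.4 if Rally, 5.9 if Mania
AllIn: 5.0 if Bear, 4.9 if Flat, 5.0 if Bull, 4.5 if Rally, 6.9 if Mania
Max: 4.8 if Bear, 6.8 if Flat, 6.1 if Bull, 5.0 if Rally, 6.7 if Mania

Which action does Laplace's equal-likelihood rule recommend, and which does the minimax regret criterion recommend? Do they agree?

Row averages: Conservative=5.48, Balanced=5.3, Aggressive=6.1, Bold=5.9, AllIn=5.26, Max=5.88
Highest average = 6.1 → Aggressive.
Column bests: Bear=6.5, Flat=6.9, Bull=6.7, Rally=5.4, Mania=6.9.
Conservative regrets: 1.1, 1.9, 0.1, 0.9, 1.0 → max 1.9
Balanced regrets: 1.8, 1.2, 1.0, 0.8, 1.1 → max 1.8
Aggressive regrets: 0.0, 0.6, 0.0, 0.2, 1.1 → max 1.1
Bold regrets: 1.9, 0.0, 0.0, 0.0, 1.0 → max 1.9
AllIn regrets: 1.5, 2.0, 1.7, 0.9, 0.0 → max 2.0
Max regrets: 1.7, 0.1, 0.6, 0.4, 0.2 → max 1.7
Smallest max regret = 1.1 → Aggressive.

laplace → Aggressive; minimax regret → Aggressive (agree)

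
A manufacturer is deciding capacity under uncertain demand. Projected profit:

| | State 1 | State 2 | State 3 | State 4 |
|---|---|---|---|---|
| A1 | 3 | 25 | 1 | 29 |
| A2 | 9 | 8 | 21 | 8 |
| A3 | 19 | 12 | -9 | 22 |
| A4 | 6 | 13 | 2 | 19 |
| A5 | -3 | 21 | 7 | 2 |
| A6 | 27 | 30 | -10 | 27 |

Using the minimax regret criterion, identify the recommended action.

A4

Column bests: State 1=27, State 2=30, State 3=21, State 4=29.
A1 regrets: 24, 5, 20, 0 → max 24
A2 regrets: 18, 22, 0, 21 → max 22
A3 regrets: 8, 18, 30, 7 → max 30
A4 regrets: 21, 17, 19, 10 → max 21
A5 regrets: 30, 9, 14, 27 → max 30
A6 regrets: 0, 0, 31, 2 → max 31
Smallest max regret = 21 → A4.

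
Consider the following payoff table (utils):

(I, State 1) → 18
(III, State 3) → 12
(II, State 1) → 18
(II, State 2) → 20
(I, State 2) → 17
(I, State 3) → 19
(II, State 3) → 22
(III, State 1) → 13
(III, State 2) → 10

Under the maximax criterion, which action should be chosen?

Row maxima: I=19, II=22, III=13
Best best-case = 22 → II.

II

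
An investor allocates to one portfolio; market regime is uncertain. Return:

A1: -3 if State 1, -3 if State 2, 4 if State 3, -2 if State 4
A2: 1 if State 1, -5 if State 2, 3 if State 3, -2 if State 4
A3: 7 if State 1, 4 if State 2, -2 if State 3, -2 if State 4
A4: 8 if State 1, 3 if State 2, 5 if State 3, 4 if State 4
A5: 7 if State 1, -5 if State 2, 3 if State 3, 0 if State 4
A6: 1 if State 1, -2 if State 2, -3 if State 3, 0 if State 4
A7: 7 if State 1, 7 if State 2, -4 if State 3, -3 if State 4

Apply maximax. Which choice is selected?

Row maxima: A1=4, A2=3, A3=7, A4=8, A5=7, A6=1, A7=7
Best best-case = 8 → A4.

A4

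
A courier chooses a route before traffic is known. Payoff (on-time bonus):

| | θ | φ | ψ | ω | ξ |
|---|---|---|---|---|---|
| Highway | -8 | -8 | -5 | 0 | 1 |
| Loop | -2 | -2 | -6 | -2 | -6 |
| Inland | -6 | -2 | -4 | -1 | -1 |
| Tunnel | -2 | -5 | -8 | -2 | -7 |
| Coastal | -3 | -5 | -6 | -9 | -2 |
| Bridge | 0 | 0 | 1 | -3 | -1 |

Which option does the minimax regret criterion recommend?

Column bests: θ=0, φ=0, ψ=1, ω=0, ξ=1.
Highway regrets: 8, 8, 6, 0, 0 → max 8
Loop regrets: 2, 2, 7, 2, 7 → max 7
Inland regrets: 6, 2, 5, 1, 2 → max 6
Tunnel regrets: 2, 5, 9, 2, 8 → max 9
Coastal regrets: 3, 5, 7, 9, 3 → max 9
Bridge regrets: 0, 0, 0, 3, 2 → max 3
Smallest max regret = 3 → Bridge.

Bridge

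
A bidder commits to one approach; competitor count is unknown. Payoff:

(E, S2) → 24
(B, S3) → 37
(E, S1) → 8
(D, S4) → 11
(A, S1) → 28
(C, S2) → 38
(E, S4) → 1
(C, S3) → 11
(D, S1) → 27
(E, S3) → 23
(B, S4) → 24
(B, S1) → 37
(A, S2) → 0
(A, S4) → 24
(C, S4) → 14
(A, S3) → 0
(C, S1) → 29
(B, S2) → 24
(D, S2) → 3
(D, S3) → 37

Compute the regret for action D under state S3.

0

Best payoff under S3 is 37.
Regret = 37 − 37 = 0.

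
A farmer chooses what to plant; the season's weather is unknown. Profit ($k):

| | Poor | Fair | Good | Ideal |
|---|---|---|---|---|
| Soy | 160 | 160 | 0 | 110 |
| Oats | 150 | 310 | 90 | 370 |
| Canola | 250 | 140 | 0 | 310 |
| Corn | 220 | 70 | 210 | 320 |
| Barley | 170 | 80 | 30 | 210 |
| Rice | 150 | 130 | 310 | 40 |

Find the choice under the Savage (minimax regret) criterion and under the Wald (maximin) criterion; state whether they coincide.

minimax regret → Oats; maximin → Oats (agree)

Column bests: Poor=250, Fair=310, Good=310, Ideal=370.
Soy regrets: 90, 150, 310, 260 → max 310
Oats regrets: 100, 0, 220, 0 → max 220
Canola regrets: 0, 170, 310, 60 → max 310
Corn regrets: 30, 240, 100, 50 → max 240
Barley regrets: 80, 230, 280, 160 → max 280
Rice regrets: 100, 180, 0, 330 → max 330
Smallest max regret = 220 → Oats.
Row minima: Soy=0, Oats=90, Canola=0, Corn=70, Barley=30, Rice=40
Best worst-case = 90 → Oats.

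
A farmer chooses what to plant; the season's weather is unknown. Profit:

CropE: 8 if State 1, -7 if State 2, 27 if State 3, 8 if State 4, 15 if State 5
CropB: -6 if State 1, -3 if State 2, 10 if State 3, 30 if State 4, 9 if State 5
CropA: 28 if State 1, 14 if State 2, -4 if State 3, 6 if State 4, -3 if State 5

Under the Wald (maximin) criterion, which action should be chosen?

Row minima: CropE=-7, CropB=-6, CropA=-4
Best worst-case = -4 → CropA.

CropA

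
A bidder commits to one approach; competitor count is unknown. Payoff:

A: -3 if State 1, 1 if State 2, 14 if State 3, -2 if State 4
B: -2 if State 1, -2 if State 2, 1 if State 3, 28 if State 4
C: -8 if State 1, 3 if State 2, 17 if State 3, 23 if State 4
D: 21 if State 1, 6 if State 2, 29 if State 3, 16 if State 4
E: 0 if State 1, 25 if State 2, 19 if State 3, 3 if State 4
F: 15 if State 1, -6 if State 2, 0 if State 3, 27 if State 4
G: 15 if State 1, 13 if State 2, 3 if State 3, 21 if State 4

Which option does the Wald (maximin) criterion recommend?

D

Row minima: A=-3, B=-2, C=-8, D=6, E=0, F=-6, G=3
Best worst-case = 6 → D.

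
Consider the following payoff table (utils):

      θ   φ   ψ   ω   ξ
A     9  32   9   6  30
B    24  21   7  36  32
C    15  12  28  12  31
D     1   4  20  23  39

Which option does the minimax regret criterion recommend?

Column bests: θ=24, φ=32, ψ=28, ω=36, ξ=39.
A regrets: 15, 0, 19, 30, 9 → max 30
B regrets: 0, 11, 21, 0, 7 → max 21
C regrets: 9, 20, 0, 24, 8 → max 24
D regrets: 23, 28, 8, 13, 0 → max 28
Smallest max regret = 21 → B.

B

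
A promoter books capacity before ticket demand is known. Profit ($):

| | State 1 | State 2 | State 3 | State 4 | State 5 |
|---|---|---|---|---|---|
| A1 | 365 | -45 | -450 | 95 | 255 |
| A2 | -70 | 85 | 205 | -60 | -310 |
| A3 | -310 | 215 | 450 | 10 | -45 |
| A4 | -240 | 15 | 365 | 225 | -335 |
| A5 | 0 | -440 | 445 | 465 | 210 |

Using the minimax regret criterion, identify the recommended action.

A2

Column bests: State 1=365, State 2=215, State 3=450, State 4=465, State 5=255.
A1 regrets: 0, 260, 900, 370, 0 → max 900
A2 regrets: 435, 130, 245, 525, 565 → max 565
A3 regrets: 675, 0, 0, 455, 300 → max 675
A4 regrets: 605, 200, 85, 240, 590 → max 605
A5 regrets: 365, 655, 5, 0, 45 → max 655
Smallest max regret = 565 → A2.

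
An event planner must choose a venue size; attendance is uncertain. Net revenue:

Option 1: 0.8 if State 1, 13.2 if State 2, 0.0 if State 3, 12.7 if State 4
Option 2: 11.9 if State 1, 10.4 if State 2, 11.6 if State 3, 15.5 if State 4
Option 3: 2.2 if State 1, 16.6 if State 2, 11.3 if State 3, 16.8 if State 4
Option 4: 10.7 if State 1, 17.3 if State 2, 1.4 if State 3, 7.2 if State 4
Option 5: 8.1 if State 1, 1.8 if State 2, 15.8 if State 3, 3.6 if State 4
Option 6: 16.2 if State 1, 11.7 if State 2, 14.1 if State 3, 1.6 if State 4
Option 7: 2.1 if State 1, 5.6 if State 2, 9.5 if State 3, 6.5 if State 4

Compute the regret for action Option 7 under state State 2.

11.7

Best payoff under State 2 is 17.3.
Regret = 17.3 − 5.6 = 11.7.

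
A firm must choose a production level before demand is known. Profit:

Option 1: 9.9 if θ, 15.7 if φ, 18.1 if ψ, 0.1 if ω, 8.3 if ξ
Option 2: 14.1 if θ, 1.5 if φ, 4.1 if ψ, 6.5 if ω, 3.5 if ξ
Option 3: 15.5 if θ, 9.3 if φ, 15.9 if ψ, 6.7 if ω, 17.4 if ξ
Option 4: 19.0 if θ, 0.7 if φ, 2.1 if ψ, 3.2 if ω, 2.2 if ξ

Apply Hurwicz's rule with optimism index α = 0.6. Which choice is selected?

Option 3

Option 1: 0.6·18.1 + 0.4·0.1 = 10.9
Option 2: 0.6·14.1 + 0.4·1.5 = 9.06
Option 3: 0.6·17.4 + 0.4·6.7 = 13.12
Option 4: 0.6·19.0 + 0.4·0.7 = 11.68
Highest Hurwicz score = 13.12 → Option 3.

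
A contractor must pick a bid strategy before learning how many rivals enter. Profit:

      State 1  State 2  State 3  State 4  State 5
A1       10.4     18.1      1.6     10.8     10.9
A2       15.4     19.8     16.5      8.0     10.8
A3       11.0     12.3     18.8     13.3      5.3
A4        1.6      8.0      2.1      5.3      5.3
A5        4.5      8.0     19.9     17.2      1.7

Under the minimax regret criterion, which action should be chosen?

Column bests: State 1=15.4, State 2=19.8, State 3=19.9, State 4=17.2, State 5=10.9.
A1 regrets: 5.0, 1.7, 18.3, 6.4, 0.0 → max 18.3
A2 regrets: 0.0, 0.0, 3.4, 9.2, 0.1 → max 9.2
A3 regrets: 4.4, 7.5, 1.1, 3.9, 5.6 → max 7.5
A4 regrets: 13.8, 11.8, 17.8, 11.9, 5.6 → max 17.8
A5 regrets: 10.9, 11.8, 0.0, 0.0, 9.2 → max 11.8
Smallest max regret = 7.5 → A3.

A3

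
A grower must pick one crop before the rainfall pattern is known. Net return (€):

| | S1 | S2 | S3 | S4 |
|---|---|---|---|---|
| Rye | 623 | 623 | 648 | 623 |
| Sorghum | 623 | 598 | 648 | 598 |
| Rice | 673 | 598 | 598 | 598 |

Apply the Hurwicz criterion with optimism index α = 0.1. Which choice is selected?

Rye

Rye: 0.1·648 + 0.9·623 = 625.5
Sorghum: 0.1·648 + 0.9·598 = 603
Rice: 0.1·673 + 0.9·598 = 605.5
Highest Hurwicz score = 625.5 → Rye.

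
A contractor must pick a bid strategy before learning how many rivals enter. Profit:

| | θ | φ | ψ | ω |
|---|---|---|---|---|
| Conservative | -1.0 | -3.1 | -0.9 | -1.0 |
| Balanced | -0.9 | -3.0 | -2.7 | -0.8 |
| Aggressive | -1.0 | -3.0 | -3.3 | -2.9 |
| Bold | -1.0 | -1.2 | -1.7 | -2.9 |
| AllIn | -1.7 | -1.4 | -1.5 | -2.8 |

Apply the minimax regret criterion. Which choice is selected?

Balanced

Column bests: θ=-0.9, φ=-1.2, ψ=-0.9, ω=-0.8.
Conservative regrets: 0.1, 1.9, 0.0, 0.2 → max 1.9
Balanced regrets: 0.0, 1.8, 1.8, 0.0 → max 1.8
Aggressive regrets: 0.1, 1.8, 2.4, 2.1 → max 2.4
Bold regrets: 0.1, 0.0, 0.8, 2.1 → max 2.1
AllIn regrets: 0.8, 0.2, 0.6, 2.0 → max 2.0
Smallest max regret = 1.8 → Balanced.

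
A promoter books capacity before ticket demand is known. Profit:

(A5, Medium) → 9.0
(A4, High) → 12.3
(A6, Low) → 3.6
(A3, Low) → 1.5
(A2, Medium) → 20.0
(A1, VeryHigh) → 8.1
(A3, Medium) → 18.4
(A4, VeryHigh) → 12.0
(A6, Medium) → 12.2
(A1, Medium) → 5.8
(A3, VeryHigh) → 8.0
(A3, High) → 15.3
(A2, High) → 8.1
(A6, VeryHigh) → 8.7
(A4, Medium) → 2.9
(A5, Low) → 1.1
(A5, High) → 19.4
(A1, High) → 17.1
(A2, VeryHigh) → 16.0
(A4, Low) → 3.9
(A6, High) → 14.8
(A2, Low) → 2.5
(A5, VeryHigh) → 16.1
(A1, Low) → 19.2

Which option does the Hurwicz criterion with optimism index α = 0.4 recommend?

A1: 0.4·19.2 + 0.6·5.8 = 11.16
A2: 0.4·20.0 + 0.6·2.5 = 9.5
A3: 0.4·18.4 + 0.6·1.5 = 8.26
A4: 0.4·12.3 + 0.6·2.9 = 6.66
A5: 0.4·19.4 + 0.6·1.1 = 8.42
A6: 0.4·14.8 + 0.6·3.6 = 8.08
Highest Hurwicz score = 11.16 → A1.

A1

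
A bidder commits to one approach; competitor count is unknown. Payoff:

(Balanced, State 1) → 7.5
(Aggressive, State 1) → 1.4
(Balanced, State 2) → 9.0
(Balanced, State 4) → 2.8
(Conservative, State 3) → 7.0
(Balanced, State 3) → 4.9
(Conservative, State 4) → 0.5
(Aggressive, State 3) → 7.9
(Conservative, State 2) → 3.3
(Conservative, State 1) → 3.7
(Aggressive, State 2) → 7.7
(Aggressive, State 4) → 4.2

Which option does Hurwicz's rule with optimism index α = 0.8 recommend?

Conservative: 0.8·7.0 + 0.2·0.5 = 5.7
Balanced: 0.8·9.0 + 0.2·2.8 = 7.76
Aggressive: 0.8·7.9 + 0.2·1.4 = 6.6
Highest Hurwicz score = 7.76 → Balanced.

Balanced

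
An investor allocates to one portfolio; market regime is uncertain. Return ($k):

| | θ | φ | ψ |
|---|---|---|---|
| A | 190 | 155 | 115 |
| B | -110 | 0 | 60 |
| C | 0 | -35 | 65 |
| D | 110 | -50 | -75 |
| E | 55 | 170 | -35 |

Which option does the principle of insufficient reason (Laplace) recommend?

Row averages: A=460/3, B=-50/3, C=10, D=-5, E=190/3
Highest average = 460/3 → A.

A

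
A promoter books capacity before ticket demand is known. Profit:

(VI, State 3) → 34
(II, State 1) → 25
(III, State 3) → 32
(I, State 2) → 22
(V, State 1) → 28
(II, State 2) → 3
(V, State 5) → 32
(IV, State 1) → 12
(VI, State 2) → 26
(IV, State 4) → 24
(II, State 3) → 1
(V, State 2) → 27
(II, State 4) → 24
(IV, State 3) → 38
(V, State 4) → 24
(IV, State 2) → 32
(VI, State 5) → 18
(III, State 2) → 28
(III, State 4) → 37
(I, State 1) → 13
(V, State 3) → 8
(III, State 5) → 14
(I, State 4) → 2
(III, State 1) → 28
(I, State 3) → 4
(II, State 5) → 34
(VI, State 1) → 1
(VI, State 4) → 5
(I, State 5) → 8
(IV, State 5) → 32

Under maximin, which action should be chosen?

Row minima: I=2, II=1, III=14, IV=12, V=8, VI=1
Best worst-case = 14 → III.

III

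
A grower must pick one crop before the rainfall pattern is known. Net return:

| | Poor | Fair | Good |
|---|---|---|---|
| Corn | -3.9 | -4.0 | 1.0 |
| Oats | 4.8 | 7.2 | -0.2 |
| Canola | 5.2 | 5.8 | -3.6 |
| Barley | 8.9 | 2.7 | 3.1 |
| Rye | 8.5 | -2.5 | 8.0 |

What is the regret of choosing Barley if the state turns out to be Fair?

4.5

Best payoff under Fair is 7.2.
Regret = 7.2 − 2.7 = 4.5.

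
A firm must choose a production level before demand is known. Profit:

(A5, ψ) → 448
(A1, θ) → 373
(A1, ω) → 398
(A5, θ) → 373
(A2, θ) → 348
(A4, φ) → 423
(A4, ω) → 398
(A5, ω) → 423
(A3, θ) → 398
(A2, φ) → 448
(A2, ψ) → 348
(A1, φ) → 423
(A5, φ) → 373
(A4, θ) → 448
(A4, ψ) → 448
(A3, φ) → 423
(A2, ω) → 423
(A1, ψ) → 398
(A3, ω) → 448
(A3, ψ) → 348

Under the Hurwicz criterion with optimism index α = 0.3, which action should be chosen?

A1: 0.3·423 + 0.7·373 = 388
A2: 0.3·448 + 0.7·348 = 378
A3: 0.3·448 + 0.7·348 = 378
A4: 0.3·448 + 0.7·398 = 413
A5: 0.3·448 + 0.7·373 = 395.5
Highest Hurwicz score = 413 → A4.

A4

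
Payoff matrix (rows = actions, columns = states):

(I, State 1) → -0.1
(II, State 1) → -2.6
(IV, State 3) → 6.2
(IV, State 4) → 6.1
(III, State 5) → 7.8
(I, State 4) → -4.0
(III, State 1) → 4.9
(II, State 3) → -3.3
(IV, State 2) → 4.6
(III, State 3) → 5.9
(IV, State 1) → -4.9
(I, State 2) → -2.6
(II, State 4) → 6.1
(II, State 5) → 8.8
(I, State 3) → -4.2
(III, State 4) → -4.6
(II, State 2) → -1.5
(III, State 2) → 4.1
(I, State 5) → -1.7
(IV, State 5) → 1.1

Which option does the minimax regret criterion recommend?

Column bests: State 1=4.9, State 2=4.6, State 3=6.2, State 4=6.1, State 5=8.8.
I regrets: 5.0, 7.2, 10.4, 10.1, 10.5 → max 10.5
II regrets: 7.5, 6.1, 9.5, 0.0, 0.0 → max 9.5
III regrets: 0.0, 0.5, 0.3, 10.7, 1.0 → max 10.7
IV regrets: 9.8, 0.0, 0.0, 0.0, 7.7 → max 9.8
Smallest max regret = 9.5 → II.

II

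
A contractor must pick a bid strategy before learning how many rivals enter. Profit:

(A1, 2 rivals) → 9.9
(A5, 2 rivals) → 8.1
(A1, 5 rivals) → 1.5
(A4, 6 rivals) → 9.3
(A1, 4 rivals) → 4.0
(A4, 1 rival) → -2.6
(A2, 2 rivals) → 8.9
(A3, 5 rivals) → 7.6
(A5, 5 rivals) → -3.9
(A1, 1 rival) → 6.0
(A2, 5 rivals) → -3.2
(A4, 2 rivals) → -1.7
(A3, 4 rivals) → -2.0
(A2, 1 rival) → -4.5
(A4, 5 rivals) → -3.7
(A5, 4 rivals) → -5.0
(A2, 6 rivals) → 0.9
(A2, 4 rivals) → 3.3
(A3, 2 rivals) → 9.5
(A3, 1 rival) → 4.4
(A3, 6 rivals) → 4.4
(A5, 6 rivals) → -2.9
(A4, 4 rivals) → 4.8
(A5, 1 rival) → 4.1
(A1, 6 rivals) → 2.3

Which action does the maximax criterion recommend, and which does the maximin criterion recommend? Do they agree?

Row maxima: A1=9.9, A2=8.9, A3=9.5, A4=9.3, A5=8.1
Best best-case = 9.9 → A1.
Row minima: A1=1.5, A2=-4.5, A3=-2.0, A4=-3.7, A5=-5.0
Best worst-case = 1.5 → A1.

maximax → A1; maximin → A1 (agree)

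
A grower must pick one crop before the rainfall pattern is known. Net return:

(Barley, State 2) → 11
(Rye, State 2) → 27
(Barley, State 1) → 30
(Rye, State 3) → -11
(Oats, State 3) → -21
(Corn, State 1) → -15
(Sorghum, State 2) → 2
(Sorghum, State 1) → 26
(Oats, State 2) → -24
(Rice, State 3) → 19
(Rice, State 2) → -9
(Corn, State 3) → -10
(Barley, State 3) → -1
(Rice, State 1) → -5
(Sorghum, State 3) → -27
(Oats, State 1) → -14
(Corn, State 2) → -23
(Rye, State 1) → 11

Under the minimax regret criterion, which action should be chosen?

Column bests: State 1=30, State 2=27, State 3=19.
Oats regrets: 44, 51, 40 → max 51
Rye regrets: 19, 0, 30 → max 30
Corn regrets: 45, 50, 29 → max 50
Sorghum regrets: 4, 25, 46 → max 46
Rice regrets: 35, 36, 0 → max 36
Barley regrets: 0, 16, 20 → max 20
Smallest max regret = 20 → Barley.

Barley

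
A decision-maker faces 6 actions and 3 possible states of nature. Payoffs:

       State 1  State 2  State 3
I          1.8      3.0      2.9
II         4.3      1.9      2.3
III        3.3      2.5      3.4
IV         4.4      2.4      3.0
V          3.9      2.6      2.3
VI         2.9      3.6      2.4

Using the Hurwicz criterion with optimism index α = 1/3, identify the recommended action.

IV

I: 1/3·3.0 + 2/3·1.8 = 2.2
II: 1/3·4.3 + 2/3·1.9 = 2.7
III: 1/3·3.4 + 2/3·2.5 = 2.8
IV: 1/3·4.4 + 2/3·2.4 = 46/15
V: 1/3·3.9 + 2/3·2.3 = 17/6
VI: 1/3·3.6 + 2/3·2.4 = 2.8
Highest Hurwicz score = 46/15 → IV.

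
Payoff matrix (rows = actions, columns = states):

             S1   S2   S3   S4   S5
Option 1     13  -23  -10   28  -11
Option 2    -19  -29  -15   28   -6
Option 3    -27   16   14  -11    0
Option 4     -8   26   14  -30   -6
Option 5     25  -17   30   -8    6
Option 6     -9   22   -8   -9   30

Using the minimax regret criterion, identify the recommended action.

Option 6

Column bests: S1=25, S2=26, S3=30, S4=28, S5=30.
Option 1 regrets: 12, 49, 40, 0, 41 → max 49
Option 2 regrets: 44, 55, 45, 0, 36 → max 55
Option 3 regrets: 52, 10, 16, 39, 30 → max 52
Option 4 regrets: 33, 0, 16, 58, 36 → max 58
Option 5 regrets: 0, 43, 0, 36, 24 → max 43
Option 6 regrets: 34, 4, 38, 37, 0 → max 38
Smallest max regret = 38 → Option 6.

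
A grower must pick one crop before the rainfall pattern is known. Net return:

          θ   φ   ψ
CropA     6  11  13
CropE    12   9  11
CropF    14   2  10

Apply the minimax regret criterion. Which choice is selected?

CropE

Column bests: θ=14, φ=11, ψ=13.
CropA regrets: 8, 0, 0 → max 8
CropE regrets: 2, 2, 2 → max 2
CropF regrets: 0, 9, 3 → max 9
Smallest max regret = 2 → CropE.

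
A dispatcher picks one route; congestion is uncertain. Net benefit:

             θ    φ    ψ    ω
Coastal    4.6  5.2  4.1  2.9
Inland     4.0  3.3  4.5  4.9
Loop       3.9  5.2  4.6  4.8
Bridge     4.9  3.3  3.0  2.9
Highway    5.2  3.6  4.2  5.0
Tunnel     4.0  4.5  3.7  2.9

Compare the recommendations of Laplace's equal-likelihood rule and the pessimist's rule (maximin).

laplace → Loop; maximin → Loop (agree)

Row averages: Coastal=4.2, Inland=4.175, Loop=4.625, Bridge=3.525, Highway=4.5, Tunnel=3.775
Highest average = 4.625 → Loop.
Row minima: Coastal=2.9, Inland=3.3, Loop=3.9, Bridge=2.9, Highway=3.6, Tunnel=2.9
Best worst-case = 3.9 → Loop.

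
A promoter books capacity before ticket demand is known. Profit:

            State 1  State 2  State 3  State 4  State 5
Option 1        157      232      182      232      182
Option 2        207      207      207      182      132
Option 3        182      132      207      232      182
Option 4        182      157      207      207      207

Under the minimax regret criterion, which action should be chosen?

Column bests: State 1=207, State 2=232, State 3=207, State 4=232, State 5=207.
Option 1 regrets: 50, 0, 25, 0, 25 → max 50
Option 2 regrets: 0, 25, 0, 50, 75 → max 75
Option 3 regrets: 25, 100, 0, 0, 25 → max 100
Option 4 regrets: 25, 75, 0, 25, 0 → max 75
Smallest max regret = 50 → Option 1.

Option 1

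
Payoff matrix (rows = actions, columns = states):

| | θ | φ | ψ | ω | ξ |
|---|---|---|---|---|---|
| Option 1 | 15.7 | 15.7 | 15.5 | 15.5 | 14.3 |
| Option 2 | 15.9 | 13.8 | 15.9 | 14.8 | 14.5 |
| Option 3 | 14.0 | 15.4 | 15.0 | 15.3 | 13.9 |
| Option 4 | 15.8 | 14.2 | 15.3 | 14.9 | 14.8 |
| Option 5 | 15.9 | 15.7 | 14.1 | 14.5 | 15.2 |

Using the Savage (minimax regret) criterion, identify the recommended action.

Option 1

Column bests: θ=15.9, φ=15.7, ψ=15.9, ω=15.5, ξ=15.2.
Option 1 regrets: 0.2, 0.0, 0.4, 0.0, 0.9 → max 0.9
Option 2 regrets: 0.0, 1.9, 0.0, 0.7, 0.7 → max 1.9
Option 3 regrets: 1.9, 0.3, 0.9, 0.2, 1.3 → max 1.9
Option 4 regrets: 0.1, 1.5, 0.6, 0.6, 0.4 → max 1.5
Option 5 regrets: 0.0, 0.0, 1.8, 1.0, 0.0 → max 1.8
Smallest max regret = 0.9 → Option 1.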